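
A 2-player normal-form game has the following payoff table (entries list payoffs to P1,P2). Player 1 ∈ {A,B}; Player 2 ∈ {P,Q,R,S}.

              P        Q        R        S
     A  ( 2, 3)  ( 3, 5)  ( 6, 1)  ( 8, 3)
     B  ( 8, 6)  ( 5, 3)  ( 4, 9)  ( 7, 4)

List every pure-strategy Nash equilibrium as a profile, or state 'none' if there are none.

Equilibria: none

(A,P): not NE [P1→B gives 8>2; P2→Q gives 5>3]
(A,Q): not NE [P1→B gives 5>3]
(A,R): not NE [P2→Q gives 5>1]
(A,S): not NE [P2→Q gives 5>3]
(B,P): not NE [P2→R gives 9>6]
(B,Q): not NE [P2→R gives 9>3]
(B,R): not NE [P1→A gives 6>4]
(B,S): not NE [P1→A gives 8>7; P2→R gives 9>4]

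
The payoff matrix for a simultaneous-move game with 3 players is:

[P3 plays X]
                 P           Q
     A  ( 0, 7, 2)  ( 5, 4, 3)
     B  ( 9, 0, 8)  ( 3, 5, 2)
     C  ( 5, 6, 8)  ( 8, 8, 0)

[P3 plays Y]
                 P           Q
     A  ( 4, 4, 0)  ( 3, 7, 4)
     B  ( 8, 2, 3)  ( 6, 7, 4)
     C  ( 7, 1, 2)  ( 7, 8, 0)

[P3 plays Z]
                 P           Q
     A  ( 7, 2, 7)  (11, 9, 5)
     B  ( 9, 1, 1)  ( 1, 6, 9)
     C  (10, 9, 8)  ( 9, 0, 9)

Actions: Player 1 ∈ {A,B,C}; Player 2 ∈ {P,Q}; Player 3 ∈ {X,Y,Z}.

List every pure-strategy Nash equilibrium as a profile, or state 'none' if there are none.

(A,P,X): not NE [P1→B gives 9>0; P3→Z gives 7>2]
(A,P,Y): not NE [P1→B gives 8>4; P2→Q gives 7>4; P3→Z gives 7>0]
(A,P,Z): not NE [P1→C gives 10>7; P2→Q gives 9>2]
(A,Q,X): not NE [P1→C gives 8>5; P2→P gives 7>4; P3→Z gives 5>3]
(A,Q,Y): not NE [P1→C gives 7>3; P3→Z gives 5>4]
(A,Q,Z): NE
(B,P,X): not NE [P2→Q gives 5>0]
(B,P,Y): not NE [P2→Q gives 7>2; P3→X gives 8>3]
(B,P,Z): not NE [P1→C gives 10>9; P2→Q gives 6>1; P3→X gives 8>1]
(B,Q,X): not NE [P1→C gives 8>3; P3→Z gives 9>2]
(B,Q,Y): not NE [P1→C gives 7>6; P3→Z gives 9>4]
(B,Q,Z): not NE [P1→A gives 11>1]
(C,P,X): not NE [P1→B gives 9>5; P2→Q gives 8>6]
(C,P,Y): not NE [P1→B gives 8>7; P2→Q gives 8>1; P3→Z gives 8>2]
(C,P,Z): NE
(C,Q,X): not NE [P3→Z gives 9>0]
(C,Q,Y): not NE [P3→Z gives 9>0]
(C,Q,Z): not NE [P1→A gives 11>9; P2→P gives 9>0]

Nash profiles: (A,Q,Z), (C,P,Z)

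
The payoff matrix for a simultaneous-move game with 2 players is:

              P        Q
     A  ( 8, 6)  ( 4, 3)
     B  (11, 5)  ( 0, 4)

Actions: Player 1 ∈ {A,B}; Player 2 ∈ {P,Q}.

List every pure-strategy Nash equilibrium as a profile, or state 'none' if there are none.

(A,P): not NE [P1→B gives 11>8]
(A,Q): not NE [P2→P gives 6>3]
(B,P): NE
(B,Q): not NE [P1→A gives 4>0; P2→P gives 5>4]

Nash profiles: (B,P)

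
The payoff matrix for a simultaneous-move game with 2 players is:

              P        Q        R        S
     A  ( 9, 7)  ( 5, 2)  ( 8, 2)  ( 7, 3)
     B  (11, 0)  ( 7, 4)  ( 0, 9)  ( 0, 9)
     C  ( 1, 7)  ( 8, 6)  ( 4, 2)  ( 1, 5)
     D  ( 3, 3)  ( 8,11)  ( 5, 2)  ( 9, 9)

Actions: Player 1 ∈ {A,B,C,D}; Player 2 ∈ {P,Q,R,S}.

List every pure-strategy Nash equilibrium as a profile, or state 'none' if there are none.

PSNE = {(D,Q)}

(A,P): not NE [P1→B gives 11>9]
(A,Q): not NE [P1→D gives 8>5; P2→P gives 7>2]
(A,R): not NE [P2→P gives 7>2]
(A,S): not NE [P1→D gives 9>7; P2→P gives 7>3]
(B,P): not NE [P2→S gives 9>0]
(B,Q): not NE [P1→D gives 8>7; P2→S gives 9>4]
(B,R): not NE [P1→A gives 8>0]
(B,S): not NE [P1→D gives 9>0]
(C,P): not NE [P1→B gives 11>1]
(C,Q): not NE [P2→P gives 7>6]
(C,R): not NE [P1→A gives 8>4; P2→P gives 7>2]
(C,S): not NE [P1→D gives 9>1; P2→P gives 7>5]
(D,P): not NE [P1→B gives 11>3; P2→Q gives 11>3]
(D,Q): NE
(D,R): not NE [P1→A gives 8>5; P2→Q gives 11>2]
(D,S): not NE [P2→Q gives 11>9]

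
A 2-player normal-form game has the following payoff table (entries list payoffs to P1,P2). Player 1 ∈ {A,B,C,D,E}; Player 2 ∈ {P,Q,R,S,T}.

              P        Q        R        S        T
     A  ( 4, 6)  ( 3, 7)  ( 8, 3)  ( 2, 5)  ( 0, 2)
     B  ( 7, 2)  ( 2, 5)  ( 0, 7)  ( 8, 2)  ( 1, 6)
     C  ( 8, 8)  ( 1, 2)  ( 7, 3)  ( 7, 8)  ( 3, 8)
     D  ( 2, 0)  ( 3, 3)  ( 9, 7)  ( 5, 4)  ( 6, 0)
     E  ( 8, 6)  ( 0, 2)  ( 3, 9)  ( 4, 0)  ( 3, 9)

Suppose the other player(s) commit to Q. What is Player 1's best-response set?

P1 best: {A,D}

u_1(A vs Q) = 3
u_1(B vs Q) = 2
u_1(C vs Q) = 1
u_1(D vs Q) = 3
u_1(E vs Q) = 0
max payoff 3 at {A,D}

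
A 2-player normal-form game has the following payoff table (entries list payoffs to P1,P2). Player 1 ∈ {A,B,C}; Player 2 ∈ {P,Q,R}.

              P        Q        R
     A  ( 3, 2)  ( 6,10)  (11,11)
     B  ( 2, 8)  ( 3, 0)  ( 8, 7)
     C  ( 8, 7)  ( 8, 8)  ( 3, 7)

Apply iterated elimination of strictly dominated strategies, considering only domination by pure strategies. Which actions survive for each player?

Survivors P1:{A,C} P2:{Q,R}

P1 drop B (A beats it: P:3>2 Q:6>3 R:11>8)
P2 drop P (Q beats it: A:10>2 C:8>7)
P1→{A,C} P2→{Q,R}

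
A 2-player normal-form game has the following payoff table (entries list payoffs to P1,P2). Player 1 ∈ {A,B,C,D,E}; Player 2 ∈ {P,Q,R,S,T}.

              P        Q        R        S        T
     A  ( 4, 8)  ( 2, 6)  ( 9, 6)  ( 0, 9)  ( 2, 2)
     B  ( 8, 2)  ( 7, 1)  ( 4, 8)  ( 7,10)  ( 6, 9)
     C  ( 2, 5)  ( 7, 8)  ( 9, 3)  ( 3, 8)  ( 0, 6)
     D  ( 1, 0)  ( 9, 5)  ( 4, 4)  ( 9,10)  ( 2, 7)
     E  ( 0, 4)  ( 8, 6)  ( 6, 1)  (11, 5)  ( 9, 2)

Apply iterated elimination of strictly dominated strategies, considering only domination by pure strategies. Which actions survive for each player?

P2 drop P (S beats it: A:9>8 B:10>2 C:8>5 D:10>0 E:5>4)
P1 drop B (E beats it: Q:8>7 R:6>4 S:11>7 T:9>6)
P2 drop R (S beats it: A:9>6 C:8>3 D:10>4 E:5>1)
P1 drop A (E beats it: Q:8>2 S:11>0 T:9>2)
P1 drop C (D beats it: Q:9>7 S:9>3 T:2>0)
P2 drop T (S beats it: D:10>7 E:5>2)
P1→{D,E} P2→{Q,S}

Remaining: P1:{D,E} P2:{Q,S}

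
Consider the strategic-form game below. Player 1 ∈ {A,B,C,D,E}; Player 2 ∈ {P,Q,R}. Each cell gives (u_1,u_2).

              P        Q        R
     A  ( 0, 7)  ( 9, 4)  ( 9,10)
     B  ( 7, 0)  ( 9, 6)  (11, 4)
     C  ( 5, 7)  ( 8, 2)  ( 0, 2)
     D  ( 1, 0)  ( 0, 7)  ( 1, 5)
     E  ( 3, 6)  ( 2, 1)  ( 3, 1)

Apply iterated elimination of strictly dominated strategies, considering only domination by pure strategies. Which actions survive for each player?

P1 drop C (B beats it: P:7>5 Q:9>8 R:11>0)
P1 drop D (B beats it: P:7>1 Q:9>0 R:11>1)
P1 drop E (B beats it: P:7>3 Q:9>2 R:11>3)
P2 drop P (R beats it: A:10>7 B:4>0)
P1→{A,B} P2→{Q,R}

IESDS → P1:{A,B} P2:{Q,R}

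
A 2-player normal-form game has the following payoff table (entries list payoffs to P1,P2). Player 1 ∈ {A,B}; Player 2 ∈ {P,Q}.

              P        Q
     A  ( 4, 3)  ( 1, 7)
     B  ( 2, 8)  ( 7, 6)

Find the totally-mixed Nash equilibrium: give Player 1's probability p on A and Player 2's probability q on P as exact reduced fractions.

P1 indiff ⇒ q·4+(1-q)·1 = q·2+(1-q)·7 ⇒ q(2) = (1-q)(6) ⇒ q = 3/4
P2 indiff ⇒ p·3+(1-p)·8 = p·7+(1-p)·6 ⇒ p(-4) = (1-p)(-2) ⇒ p = 1/3

(p,q) = (1/3, 3/4)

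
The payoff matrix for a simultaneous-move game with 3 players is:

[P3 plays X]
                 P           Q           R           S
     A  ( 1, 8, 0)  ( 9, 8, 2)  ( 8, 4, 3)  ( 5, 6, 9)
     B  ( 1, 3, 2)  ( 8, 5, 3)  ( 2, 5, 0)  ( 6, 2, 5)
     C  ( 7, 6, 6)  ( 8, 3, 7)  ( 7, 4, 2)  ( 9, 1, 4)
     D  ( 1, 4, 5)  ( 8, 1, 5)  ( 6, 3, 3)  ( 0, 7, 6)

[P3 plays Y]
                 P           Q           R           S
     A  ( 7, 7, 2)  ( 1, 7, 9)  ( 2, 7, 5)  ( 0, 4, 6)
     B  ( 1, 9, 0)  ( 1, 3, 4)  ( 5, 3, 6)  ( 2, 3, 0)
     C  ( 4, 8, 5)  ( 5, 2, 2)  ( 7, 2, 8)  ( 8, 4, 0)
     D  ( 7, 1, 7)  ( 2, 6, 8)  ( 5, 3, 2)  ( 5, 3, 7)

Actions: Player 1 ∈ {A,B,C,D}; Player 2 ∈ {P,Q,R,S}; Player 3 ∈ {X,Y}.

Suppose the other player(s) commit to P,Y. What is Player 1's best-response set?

u_1(A vs P,Y) = 7
u_1(B vs P,Y) = 1
u_1(C vs P,Y) = 4
u_1(D vs P,Y) = 7
max payoff 7 at {A,D}

argmax u_1 = {A,D}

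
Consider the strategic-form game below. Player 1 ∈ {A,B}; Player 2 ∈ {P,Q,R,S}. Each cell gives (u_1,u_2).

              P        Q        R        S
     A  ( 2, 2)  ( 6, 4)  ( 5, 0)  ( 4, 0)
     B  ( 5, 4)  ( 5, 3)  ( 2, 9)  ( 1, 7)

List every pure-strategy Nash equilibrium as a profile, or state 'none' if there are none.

PSNE = {(A,Q)}

(A,P): not NE [P1→B gives 5>2; P2→Q gives 4>2]
(A,Q): NE
(A,R): not NE [P2→Q gives 4>0]
(A,S): not NE [P2→Q gives 4>0]
(B,P): not NE [P2→R gives 9>4]
(B,Q): not NE [P1→A gives 6>5; P2→R gives 9>3]
(B,R): not NE [P1→A gives 5>2]
(B,S): not NE [P1→A gives 4>1; P2→R gives 9>7]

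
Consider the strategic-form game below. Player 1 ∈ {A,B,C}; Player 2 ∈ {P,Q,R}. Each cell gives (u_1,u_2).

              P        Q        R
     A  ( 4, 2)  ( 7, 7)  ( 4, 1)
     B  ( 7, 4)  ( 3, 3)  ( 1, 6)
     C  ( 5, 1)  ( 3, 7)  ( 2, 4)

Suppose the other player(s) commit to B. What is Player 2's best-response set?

BR_2 = {R}

u_2(P vs B) = 4
u_2(Q vs B) = 3
u_2(R vs B) = 6
max payoff 6 at {R}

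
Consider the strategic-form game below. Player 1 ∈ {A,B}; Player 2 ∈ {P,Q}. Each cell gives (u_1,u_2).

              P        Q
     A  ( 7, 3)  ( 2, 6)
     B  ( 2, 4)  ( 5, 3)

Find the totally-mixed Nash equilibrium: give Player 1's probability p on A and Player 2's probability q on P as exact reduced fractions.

P1 mixes 1/4 on A; P2 mixes 3/8 on P

P1 indiff ⇒ q·7+(1-q)·2 = q·2+(1-q)·5 ⇒ q(5) = (1-q)(3) ⇒ q = 3/8
P2 indiff ⇒ p·3+(1-p)·4 = p·6+(1-p)·3 ⇒ p(-3) = (1-p)(-1) ⇒ p = 1/4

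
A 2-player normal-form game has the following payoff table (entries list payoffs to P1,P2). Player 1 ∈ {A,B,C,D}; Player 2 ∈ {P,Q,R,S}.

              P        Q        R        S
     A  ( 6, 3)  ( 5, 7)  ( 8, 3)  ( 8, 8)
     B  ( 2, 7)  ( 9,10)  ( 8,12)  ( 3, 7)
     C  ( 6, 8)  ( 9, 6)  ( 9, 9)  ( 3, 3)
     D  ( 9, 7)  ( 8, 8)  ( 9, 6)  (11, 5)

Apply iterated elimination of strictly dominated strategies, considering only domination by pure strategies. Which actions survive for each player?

P1 drop A (D beats it: P:9>6 Q:8>5 R:9>8 S:11>8)
P2 drop S (Q beats it: B:10>7 C:6>3 D:8>5)
P1→{B,C,D} P2→{P,Q,R}

Survivors P1:{B,C,D} P2:{P,Q,R}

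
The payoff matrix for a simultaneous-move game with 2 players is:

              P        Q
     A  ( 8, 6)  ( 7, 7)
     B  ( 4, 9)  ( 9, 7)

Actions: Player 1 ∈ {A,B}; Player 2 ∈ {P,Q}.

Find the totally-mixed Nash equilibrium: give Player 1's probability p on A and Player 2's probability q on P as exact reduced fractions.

P1 indiff ⇒ q·8+(1-q)·7 = q·4+(1-q)·9 ⇒ q(4) = (1-q)(2) ⇒ q = 1/3
P2 indiff ⇒ p·6+(1-p)·9 = p·7+(1-p)·7 ⇒ p(-1) = (1-p)(-2) ⇒ p = 2/3

p=2/3, q=1/3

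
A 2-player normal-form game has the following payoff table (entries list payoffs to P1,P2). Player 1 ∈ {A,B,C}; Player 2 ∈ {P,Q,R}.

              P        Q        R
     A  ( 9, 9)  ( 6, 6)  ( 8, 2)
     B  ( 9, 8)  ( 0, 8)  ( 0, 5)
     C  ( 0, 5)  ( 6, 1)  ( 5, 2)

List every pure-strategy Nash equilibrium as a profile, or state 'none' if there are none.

PSNE = {(A,P), (B,P)}

(A,P): NE
(A,Q): not NE [P2→P gives 9>6]
(A,R): not NE [P2→P gives 9>2]
(B,P): NE
(B,Q): not NE [P1→C gives 6>0]
(B,R): not NE [P1→A gives 8>0; P2→Q gives 8>5]
(C,P): not NE [P1→B gives 9>0]
(C,Q): not NE [P2→P gives 5>1]
(C,R): not NE [P1→A gives 8>5; P2→P gives 5>2]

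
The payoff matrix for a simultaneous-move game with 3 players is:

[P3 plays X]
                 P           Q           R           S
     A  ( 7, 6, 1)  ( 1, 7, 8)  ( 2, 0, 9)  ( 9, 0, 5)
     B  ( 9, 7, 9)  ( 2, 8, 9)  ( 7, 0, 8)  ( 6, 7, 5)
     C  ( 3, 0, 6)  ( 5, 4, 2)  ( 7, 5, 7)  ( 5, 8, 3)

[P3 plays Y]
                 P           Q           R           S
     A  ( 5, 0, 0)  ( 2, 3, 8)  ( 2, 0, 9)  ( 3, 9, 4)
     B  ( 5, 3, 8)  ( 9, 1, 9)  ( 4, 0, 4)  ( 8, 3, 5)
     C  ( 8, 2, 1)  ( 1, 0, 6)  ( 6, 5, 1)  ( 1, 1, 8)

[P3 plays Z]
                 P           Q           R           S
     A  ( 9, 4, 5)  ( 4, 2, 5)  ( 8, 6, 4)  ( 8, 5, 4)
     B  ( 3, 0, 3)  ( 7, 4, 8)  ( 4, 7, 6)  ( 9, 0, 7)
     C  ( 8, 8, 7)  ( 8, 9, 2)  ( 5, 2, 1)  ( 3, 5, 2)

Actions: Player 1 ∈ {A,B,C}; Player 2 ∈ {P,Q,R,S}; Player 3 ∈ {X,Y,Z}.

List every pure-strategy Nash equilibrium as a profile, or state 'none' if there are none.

(A,P,X): not NE [P1→B gives 9>7; P2→Q gives 7>6; P3→Z gives 5>1]
(A,P,Y): not NE [P1→C gives 8>5; P2→S gives 9>0; P3→Z gives 5>0]
(A,P,Z): not NE [P2→R gives 6>4]
(A,Q,X): not NE [P1→C gives 5>1]
(A,Q,Y): not NE [P1→B gives 9>2; P2→S gives 9>3]
(A,Q,Z): not NE [P1→C gives 8>4; P2→R gives 6>2; P3→Y gives 8>5]
(A,R,X): not NE [P1→C gives 7>2; P2→Q gives 7>0]
(A,R,Y): not NE [P1→C gives 6>2; P2→S gives 9>0]
(A,R,Z): not NE [P3→Y gives 9>4]
(A,S,X): not NE [P2→Q gives 7>0]
(A,S,Y): not NE [P1→B gives 8>3; P3→X gives 5>4]
(A,S,Z): not NE [P1→B gives 9>8; P2→R gives 6>5; P3→X gives 5>4]
(B,P,X): not NE [P2→Q gives 8>7]
(B,P,Y): not NE [P1→C gives 8>5; P3→X gives 9>8]
(B,P,Z): not NE [P1→A gives 9>3; P2→R gives 7>0; P3→X gives 9>3]
(B,Q,X): not NE [P1→C gives 5>2]
(B,Q,Y): not NE [P2→S gives 3>1]
(B,Q,Z): not NE [P1→C gives 8>7; P2→R gives 7>4; P3→Y gives 9>8]
(B,R,X): not NE [P2→Q gives 8>0]
(B,R,Y): not NE [P1→C gives 6>4; P2→S gives 3>0; P3→X gives 8>4]
(B,R,Z): not NE [P1→A gives 8>4; P3→X gives 8>6]
(B,S,X): not NE [P1→A gives 9>6; P2→Q gives 8>7; P3→Z gives 7>5]
(B,S,Y): not NE [P3→Z gives 7>5]
(B,S,Z): not NE [P2→R gives 7>0]
(C,P,X): not NE [P1→B gives 9>3; P2→S gives 8>0; P3→Z gives 7>6]
(C,P,Y): not NE [P2→R gives 5>2; P3→Z gives 7>1]
(C,P,Z): not NE [P1→A gives 9>8; P2→Q gives 9>8]
(C,Q,X): not NE [P2→S gives 8>4; P3→Y gives 6>2]
(C,Q,Y): not NE [P1→B gives 9>1; P2→R gives 5>0]
(C,Q,Z): not NE [P3→Y gives 6>2]
(C,R,X): not NE [P2→S gives 8>5]
(C,R,Y): not NE [P3→X gives 7>1]
(C,R,Z): not NE [P1→A gives 8>5; P2→Q gives 9>2; P3→X gives 7>1]
(C,S,X): not NE [P1→A gives 9>5; P3→Y gives 8>3]
(C,S,Y): not NE [P1→B gives 8>1; P2→R gives 5>1]
(C,S,Z): not NE [P1→B gives 9>3; P2→Q gives 9>5; P3→Y gives 8>2]

No pure NE.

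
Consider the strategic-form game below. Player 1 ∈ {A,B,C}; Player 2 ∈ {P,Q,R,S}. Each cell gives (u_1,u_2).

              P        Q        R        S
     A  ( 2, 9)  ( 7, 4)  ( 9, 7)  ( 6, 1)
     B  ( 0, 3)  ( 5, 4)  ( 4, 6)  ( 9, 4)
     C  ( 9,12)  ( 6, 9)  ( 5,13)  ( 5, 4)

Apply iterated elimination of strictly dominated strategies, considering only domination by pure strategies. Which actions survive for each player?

P2 drop Q (R beats it: A:7>4 B:6>4 C:13>9)
P2 drop S (R beats it: A:7>1 B:6>4 C:13>4)
P1 drop B (A beats it: P:2>0 R:9>4)
P1→{A,C} P2→{P,R}

Survivors P1:{A,C} P2:{P,R}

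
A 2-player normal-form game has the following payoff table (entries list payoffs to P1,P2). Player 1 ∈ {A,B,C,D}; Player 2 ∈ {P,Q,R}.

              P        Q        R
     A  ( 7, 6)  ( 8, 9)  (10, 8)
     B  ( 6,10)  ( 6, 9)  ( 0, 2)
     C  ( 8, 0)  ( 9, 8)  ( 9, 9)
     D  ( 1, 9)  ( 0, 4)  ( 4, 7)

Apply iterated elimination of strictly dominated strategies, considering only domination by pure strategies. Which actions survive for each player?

Survivors P1:{A,C} P2:{Q,R}

P1 drop B (A beats it: P:7>6 Q:8>6 R:10>0)
P1 drop D (A beats it: P:7>1 Q:8>0 R:10>4)
P2 drop P (Q beats it: A:9>6 C:8>0)
P1→{A,C} P2→{Q,R}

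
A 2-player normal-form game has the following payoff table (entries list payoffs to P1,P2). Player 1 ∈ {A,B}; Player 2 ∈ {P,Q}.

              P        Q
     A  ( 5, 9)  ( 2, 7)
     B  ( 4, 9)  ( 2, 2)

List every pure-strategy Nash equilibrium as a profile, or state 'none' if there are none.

NE set: (A,P)

(A,P): NE
(A,Q): not NE [P2→P gives 9>7]
(B,P): not NE [P1→A gives 5>4]
(B,Q): not NE [P2→P gives 9>2]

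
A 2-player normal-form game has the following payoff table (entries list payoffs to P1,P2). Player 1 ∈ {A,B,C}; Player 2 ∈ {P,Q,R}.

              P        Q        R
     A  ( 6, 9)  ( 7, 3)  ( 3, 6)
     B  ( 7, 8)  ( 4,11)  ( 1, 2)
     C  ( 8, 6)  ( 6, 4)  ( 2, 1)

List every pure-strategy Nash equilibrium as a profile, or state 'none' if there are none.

PSNE = {(C,P)}

(A,P): not NE [P1→C gives 8>6]
(A,Q): not NE [P2→P gives 9>3]
(A,R): not NE [P2→P gives 9>6]
(B,P): not NE [P1→C gives 8>7; P2→Q gives 11>8]
(B,Q): not NE [P1→A gives 7>4]
(B,R): not NE [P1→A gives 3>1; P2→Q gives 11>2]
(C,P): NE
(C,Q): not NE [P1→A gives 7>6; P2→P gives 6>4]
(C,R): not NE [P1→A gives 3>2; P2→P gives 6>1]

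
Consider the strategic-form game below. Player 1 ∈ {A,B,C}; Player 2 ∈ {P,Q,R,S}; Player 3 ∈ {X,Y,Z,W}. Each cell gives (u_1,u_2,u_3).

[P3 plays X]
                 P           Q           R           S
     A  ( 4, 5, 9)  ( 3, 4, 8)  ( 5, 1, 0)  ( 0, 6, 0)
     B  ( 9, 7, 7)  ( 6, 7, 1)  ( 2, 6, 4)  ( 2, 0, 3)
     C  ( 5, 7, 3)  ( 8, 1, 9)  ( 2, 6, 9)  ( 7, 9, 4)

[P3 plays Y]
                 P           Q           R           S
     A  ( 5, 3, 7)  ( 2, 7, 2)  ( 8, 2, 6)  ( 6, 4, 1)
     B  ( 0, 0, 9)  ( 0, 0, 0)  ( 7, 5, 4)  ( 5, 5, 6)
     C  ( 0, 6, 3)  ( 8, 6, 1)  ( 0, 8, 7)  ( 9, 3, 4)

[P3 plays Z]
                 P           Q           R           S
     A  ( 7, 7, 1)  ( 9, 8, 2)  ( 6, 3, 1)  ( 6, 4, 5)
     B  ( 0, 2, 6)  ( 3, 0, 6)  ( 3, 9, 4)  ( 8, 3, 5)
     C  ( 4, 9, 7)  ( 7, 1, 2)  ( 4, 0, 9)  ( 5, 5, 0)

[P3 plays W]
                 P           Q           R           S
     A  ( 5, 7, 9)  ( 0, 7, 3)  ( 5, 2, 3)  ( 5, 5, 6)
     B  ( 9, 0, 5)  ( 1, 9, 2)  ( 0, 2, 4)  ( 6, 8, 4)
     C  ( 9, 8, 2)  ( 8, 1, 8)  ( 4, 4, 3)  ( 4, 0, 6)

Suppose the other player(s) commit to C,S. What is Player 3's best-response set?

u_3(X vs C,S) = 4
u_3(Y vs C,S) = 4
u_3(Z vs C,S) = 0
u_3(W vs C,S) = 6
max payoff 6 at {W}

argmax u_3 = {W}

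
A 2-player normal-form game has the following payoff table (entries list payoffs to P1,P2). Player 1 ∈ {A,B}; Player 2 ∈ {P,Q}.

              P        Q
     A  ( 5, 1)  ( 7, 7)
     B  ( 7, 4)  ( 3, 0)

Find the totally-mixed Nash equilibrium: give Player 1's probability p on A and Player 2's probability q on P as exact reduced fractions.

p=2/5, q=2/3

P1 indiff ⇒ q·5+(1-q)·7 = q·7+(1-q)·3 ⇒ q(-2) = (1-q)(-4) ⇒ q = 2/3
P2 indiff ⇒ p·1+(1-p)·4 = p·7+(1-p)·0 ⇒ p(-6) = (1-p)(-4) ⇒ p = 2/5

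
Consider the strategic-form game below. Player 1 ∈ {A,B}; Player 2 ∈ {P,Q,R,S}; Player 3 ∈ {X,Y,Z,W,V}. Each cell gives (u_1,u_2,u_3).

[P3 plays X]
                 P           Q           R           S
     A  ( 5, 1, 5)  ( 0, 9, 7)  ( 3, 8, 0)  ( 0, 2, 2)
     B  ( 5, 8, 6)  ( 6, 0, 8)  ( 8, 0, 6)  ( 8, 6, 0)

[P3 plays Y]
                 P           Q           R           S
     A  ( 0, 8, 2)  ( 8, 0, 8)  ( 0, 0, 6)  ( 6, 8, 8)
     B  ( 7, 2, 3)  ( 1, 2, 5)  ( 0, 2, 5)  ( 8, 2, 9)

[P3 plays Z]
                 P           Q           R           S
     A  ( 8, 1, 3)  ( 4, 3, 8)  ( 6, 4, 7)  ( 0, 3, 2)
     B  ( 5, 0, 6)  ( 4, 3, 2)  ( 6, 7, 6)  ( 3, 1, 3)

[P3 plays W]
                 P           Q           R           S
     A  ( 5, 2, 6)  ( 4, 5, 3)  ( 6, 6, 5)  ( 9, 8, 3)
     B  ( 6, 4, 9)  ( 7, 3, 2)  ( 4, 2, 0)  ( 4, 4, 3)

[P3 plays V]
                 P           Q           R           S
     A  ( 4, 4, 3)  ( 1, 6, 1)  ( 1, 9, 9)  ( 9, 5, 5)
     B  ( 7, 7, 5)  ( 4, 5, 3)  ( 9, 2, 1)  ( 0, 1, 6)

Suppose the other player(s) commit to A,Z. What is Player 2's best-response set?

u_2(P vs A,Z) = 1
u_2(Q vs A,Z) = 3
u_2(R vs A,Z) = 4
u_2(S vs A,Z) = 3
max payoff 4 at {R}

P2 best: {R}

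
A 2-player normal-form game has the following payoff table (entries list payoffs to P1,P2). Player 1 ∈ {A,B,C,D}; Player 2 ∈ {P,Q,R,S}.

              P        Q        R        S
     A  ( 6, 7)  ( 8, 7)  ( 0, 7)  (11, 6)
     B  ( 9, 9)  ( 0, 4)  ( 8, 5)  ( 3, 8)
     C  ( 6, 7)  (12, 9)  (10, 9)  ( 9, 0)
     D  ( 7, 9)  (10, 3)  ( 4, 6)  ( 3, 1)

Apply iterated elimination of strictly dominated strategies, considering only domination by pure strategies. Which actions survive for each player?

IESDS → P1:{B,C,D} P2:{P,Q,R}

P2 drop S (P beats it: A:7>6 B:9>8 C:7>0 D:9>1)
P1 drop A (D beats it: P:7>6 Q:10>8 R:4>0)
P1→{B,C,D} P2→{P,Q,R}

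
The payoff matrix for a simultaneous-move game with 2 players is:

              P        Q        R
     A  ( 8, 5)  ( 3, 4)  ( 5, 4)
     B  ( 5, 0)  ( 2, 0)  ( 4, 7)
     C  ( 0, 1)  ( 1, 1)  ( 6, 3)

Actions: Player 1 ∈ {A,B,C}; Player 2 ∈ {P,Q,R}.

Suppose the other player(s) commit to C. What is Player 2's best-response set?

u_2(P vs C) = 1
u_2(Q vs C) = 1
u_2(R vs C) = 3
max payoff 3 at {R}

P2 best: {R}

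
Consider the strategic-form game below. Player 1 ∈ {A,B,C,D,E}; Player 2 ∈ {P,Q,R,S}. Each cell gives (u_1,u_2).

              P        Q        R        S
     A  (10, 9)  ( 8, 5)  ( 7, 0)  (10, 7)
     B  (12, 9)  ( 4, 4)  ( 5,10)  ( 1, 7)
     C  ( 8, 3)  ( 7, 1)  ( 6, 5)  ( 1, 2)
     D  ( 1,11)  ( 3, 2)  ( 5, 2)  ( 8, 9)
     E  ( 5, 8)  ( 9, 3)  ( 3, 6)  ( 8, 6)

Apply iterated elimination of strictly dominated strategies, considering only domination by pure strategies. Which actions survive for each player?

P1 drop C (A beats it: P:10>8 Q:8>7 R:7>6 S:10>1)
P1 drop D (A beats it: P:10>1 Q:8>3 R:7>5 S:10>8)
P2 drop Q (P beats it: A:9>5 B:9>4 E:8>3)
P1 drop E (A beats it: P:10>5 R:7>3 S:10>8)
P2 drop S (P beats it: A:9>7 B:9>7)
P1→{A,B} P2→{P,R}

Survivors P1:{A,B} P2:{P,R}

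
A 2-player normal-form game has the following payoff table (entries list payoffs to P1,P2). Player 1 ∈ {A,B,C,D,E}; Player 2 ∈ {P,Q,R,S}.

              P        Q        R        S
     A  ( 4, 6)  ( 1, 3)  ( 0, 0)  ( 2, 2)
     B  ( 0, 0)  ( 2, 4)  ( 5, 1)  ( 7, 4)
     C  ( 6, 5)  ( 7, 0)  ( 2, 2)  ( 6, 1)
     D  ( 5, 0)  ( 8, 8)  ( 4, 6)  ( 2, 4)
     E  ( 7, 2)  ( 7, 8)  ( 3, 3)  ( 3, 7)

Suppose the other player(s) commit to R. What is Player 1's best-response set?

u_1(A vs R) = 0
u_1(B vs R) = 5
u_1(C vs R) = 2
u_1(D vs R) = 4
u_1(E vs R) = 3
max payoff 5 at {B}

P1 best: {B}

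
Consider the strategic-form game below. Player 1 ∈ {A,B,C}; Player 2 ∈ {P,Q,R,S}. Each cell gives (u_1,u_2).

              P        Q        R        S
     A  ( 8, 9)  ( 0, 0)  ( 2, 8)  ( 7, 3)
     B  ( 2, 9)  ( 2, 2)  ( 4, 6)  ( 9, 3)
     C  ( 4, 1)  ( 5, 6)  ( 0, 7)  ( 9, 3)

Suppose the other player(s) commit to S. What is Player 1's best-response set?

u_1(A vs S) = 7
u_1(B vs S) = 9
u_1(C vs S) = 9
max payoff 9 at {B,C}

argmax u_1 = {B,C}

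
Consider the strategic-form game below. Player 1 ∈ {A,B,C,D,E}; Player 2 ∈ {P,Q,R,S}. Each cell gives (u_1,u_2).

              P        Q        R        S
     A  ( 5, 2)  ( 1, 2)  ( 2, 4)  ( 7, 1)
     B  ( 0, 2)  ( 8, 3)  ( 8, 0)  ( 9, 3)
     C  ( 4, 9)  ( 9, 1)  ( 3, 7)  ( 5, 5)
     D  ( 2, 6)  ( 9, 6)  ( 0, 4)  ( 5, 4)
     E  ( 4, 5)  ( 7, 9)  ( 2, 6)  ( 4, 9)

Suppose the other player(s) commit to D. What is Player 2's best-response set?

argmax u_2 = {P,Q}

u_2(P vs D) = 6
u_2(Q vs D) = 6
u_2(R vs D) = 4
u_2(S vs D) = 4
max payoff 6 at {P,Q}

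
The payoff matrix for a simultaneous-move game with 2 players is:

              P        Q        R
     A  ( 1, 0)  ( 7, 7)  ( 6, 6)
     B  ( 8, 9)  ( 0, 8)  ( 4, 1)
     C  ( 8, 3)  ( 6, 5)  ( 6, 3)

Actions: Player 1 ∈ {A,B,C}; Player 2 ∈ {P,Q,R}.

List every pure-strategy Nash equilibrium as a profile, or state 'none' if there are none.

(A,P): not NE [P1→C gives 8>1; P2→Q gives 7>0]
(A,Q): NE
(A,R): not NE [P2→Q gives 7>6]
(B,P): NE
(B,Q): not NE [P1→A gives 7>0; P2→P gives 9>8]
(B,R): not NE [P1→C gives 6>4; P2→P gives 9>1]
(C,P): not NE [P2→Q gives 5>3]
(C,Q): not NE [P1→A gives 7>6]
(C,R): not NE [P2→Q gives 5>3]

PSNE = {(A,Q), (B,P)}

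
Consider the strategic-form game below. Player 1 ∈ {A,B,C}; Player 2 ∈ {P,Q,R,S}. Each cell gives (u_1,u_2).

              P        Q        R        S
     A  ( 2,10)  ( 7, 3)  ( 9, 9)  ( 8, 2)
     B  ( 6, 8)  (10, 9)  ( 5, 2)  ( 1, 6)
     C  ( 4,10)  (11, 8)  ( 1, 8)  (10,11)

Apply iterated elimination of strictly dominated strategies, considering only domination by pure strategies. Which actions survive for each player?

P2 drop R (P beats it: A:10>9 B:8>2 C:10>8)
P1 drop A (C beats it: P:4>2 Q:11>7 S:10>8)
P1→{B,C} P2→{P,Q,S}

Survivors P1:{B,C} P2:{P,Q,S}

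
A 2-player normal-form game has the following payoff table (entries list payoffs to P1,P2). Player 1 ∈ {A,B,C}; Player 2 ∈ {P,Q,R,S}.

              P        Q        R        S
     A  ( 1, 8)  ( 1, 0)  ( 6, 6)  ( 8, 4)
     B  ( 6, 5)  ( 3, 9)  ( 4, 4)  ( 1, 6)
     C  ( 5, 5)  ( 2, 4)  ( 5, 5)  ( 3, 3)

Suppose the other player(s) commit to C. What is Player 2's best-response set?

argmax u_2 = {P,R}

u_2(P vs C) = 5
u_2(Q vs C) = 4
u_2(R vs C) = 5
u_2(S vs C) = 3
max payoff 5 at {P,R}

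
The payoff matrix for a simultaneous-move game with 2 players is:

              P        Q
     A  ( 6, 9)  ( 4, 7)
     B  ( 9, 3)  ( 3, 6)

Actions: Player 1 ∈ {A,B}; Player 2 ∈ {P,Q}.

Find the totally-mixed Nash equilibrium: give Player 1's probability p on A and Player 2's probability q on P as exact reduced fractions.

p=3/5, q=1/4

P1 indiff ⇒ q·6+(1-q)·4 = q·9+(1-q)·3 ⇒ q(-3) = (1-q)(-1) ⇒ q = 1/4
P2 indiff ⇒ p·9+(1-p)·3 = p·7+(1-p)·6 ⇒ p(2) = (1-p)(3) ⇒ p = 3/5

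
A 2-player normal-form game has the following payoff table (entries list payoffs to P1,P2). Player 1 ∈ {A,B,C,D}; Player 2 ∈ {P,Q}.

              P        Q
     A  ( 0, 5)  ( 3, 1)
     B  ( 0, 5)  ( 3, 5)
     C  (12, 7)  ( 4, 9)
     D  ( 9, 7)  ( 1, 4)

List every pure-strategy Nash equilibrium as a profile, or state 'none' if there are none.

(A,P): not NE [P1→C gives 12>0]
(A,Q): not NE [P1→C gives 4>3; P2→P gives 5>1]
(B,P): not NE [P1→C gives 12>0]
(B,Q): not NE [P1→C gives 4>3]
(C,P): not NE [P2→Q gives 9>7]
(C,Q): NE
(D,P): not NE [P1→C gives 12>9]
(D,Q): not NE [P1→C gives 4>1; P2→P gives 7>4]

Nash profiles: (C,Q)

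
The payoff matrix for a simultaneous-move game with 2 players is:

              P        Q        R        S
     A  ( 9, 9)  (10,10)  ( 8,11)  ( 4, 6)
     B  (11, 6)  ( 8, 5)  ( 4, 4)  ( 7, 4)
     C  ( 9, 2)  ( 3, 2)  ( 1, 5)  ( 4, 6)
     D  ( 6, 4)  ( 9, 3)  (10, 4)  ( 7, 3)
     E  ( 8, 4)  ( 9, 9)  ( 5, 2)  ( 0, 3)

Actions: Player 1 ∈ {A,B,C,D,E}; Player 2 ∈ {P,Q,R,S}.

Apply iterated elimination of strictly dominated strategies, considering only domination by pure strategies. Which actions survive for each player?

P1 drop C (B beats it: P:11>9 Q:8>3 R:4>1 S:7>4)
P1 drop E (A beats it: P:9>8 Q:10>9 R:8>5 S:4>0)
P2 drop S (P beats it: A:9>6 B:6>4 D:4>3)
P1→{A,B,D} P2→{P,Q,R}

Survivors P1:{A,B,D} P2:{P,Q,R}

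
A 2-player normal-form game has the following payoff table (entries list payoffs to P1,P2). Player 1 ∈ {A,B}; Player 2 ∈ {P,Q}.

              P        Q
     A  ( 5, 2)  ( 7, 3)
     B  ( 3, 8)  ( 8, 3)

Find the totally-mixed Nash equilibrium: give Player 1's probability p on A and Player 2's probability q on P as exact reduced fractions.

P1 indiff ⇒ q·5+(1-q)·7 = q·3+(1-q)·8 ⇒ q(2) = (1-q)(1) ⇒ q = 1/3
P2 indiff ⇒ p·2+(1-p)·8 = p·3+(1-p)·3 ⇒ p(-1) = (1-p)(-5) ⇒ p = 5/6

(p,q) = (5/6, 1/3)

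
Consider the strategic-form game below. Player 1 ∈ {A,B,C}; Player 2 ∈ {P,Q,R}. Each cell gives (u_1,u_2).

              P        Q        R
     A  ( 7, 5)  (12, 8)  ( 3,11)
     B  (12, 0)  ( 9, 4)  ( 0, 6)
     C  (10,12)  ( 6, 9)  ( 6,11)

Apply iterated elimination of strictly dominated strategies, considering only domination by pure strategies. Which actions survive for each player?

Remaining: P1:{B,C} P2:{P,R}

P2 drop Q (R beats it: A:11>8 B:6>4 C:11>9)
P1 drop A (C beats it: P:10>7 R:6>3)
P1→{B,C} P2→{P,R}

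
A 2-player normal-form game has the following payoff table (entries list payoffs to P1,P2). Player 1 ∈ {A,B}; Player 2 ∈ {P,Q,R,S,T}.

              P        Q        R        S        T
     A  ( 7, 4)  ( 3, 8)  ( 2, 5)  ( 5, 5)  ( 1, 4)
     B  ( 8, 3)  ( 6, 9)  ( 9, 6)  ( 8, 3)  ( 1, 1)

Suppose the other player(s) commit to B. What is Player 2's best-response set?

BR_2 = {Q}

u_2(P vs B) = 3
u_2(Q vs B) = 9
u_2(R vs B) = 6
u_2(S vs B) = 3
u_2(T vs B) = 1
max payoff 9 at {Q}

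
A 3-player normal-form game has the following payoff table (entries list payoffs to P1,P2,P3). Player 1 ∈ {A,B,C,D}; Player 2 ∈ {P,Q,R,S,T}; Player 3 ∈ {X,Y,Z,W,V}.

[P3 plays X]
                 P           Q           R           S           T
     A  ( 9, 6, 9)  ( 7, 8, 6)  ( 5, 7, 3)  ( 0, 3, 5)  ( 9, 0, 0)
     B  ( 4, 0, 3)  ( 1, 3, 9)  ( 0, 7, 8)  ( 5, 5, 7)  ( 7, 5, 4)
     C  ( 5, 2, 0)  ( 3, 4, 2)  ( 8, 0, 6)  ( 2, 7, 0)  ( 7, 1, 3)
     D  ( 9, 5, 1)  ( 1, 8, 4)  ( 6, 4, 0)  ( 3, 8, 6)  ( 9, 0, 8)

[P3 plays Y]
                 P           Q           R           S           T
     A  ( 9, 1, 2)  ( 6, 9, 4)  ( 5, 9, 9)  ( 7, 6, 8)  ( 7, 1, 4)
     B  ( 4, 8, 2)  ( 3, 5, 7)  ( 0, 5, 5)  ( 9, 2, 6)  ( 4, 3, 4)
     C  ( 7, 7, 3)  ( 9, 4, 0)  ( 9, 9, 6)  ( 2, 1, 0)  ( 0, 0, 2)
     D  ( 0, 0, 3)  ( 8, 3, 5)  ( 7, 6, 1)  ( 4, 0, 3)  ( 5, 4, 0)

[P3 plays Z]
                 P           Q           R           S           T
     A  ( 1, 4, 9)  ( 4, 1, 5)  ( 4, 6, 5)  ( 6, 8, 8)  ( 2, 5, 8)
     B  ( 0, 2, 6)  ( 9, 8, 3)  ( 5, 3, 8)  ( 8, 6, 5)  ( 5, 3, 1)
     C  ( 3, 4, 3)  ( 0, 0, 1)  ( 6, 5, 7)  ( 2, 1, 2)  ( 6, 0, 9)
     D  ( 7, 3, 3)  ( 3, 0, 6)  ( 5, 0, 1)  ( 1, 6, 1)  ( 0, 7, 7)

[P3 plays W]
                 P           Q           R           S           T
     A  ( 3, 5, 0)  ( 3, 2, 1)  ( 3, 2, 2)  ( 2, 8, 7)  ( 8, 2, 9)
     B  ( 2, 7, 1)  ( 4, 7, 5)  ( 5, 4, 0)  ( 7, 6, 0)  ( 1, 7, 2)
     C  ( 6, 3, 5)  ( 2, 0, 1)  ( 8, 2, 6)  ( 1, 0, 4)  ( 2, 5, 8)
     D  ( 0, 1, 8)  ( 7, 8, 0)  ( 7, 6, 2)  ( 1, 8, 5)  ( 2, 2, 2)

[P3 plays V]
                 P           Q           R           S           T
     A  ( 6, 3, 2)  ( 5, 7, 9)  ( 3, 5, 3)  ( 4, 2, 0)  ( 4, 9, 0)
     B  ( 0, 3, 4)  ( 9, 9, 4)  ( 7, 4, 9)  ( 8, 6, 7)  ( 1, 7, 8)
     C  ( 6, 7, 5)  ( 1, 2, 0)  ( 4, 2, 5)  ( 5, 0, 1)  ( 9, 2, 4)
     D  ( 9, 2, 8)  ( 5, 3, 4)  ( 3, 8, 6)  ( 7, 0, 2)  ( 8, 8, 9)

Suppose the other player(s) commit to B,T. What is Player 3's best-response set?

P3 best: {V}

u_3(X vs B,T) = 4
u_3(Y vs B,T) = 4
u_3(Z vs B,T) = 1
u_3(W vs B,T) = 2
u_3(V vs B,T) = 8
max payoff 8 at {V}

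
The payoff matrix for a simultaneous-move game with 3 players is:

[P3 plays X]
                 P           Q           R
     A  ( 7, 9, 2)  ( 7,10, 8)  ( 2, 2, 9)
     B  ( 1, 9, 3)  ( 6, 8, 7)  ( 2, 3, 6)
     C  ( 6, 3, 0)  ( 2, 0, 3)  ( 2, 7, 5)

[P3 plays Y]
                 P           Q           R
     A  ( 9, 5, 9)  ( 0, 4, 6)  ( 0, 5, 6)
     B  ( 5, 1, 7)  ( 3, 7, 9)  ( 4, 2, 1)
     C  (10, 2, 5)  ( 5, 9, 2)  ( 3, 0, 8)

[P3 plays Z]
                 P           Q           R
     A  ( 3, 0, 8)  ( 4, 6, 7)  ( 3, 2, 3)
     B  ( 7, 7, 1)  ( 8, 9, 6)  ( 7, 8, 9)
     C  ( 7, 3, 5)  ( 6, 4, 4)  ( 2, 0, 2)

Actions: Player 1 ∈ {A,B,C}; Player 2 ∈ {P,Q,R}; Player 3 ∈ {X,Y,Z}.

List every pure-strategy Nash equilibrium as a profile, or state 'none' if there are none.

(A,P,X): not NE [P2→Q gives 10>9; P3→Y gives 9>2]
(A,P,Y): not NE [P1→C gives 10>9]
(A,P,Z): not NE [P1→C gives 7>3; P2→Q gives 6>0; P3→Y gives 9>8]
(A,Q,X): NE
(A,Q,Y): not NE [P1→C gives 5>0; P2→R gives 5>4; P3→X gives 8>6]
(A,Q,Z): not NE [P1→B gives 8>4; P3→X gives 8>7]
(A,R,X): not NE [P2→Q gives 10>2]
(A,R,Y): not NE [P1→B gives 4>0; P3→X gives 9>6]
(A,R,Z): not NE [P1→B gives 7>3; P2→Q gives 6>2; P3→X gives 9>3]
(B,P,X): not NE [P1→A gives 7>1; P3→Y gives 7>3]
(B,P,Y): not NE [P1→C gives 10>5; P2→Q gives 7>1]
(B,P,Z): not NE [P2→Q gives 9>7; P3→Y gives 7>1]
(B,Q,X): not NE [P1→A gives 7>6; P2→P gives 9>8; P3→Y gives 9>7]
(B,Q,Y): not NE [P1→C gives 5>3]
(B,Q,Z): not NE [P3→Y gives 9>6]
(B,R,X): not NE [P2→P gives 9>3; P3→Z gives 9>6]
(B,R,Y): not NE [P2→Q gives 7>2; P3→Z gives 9>1]
(B,R,Z): not NE [P2→Q gives 9>8]
(C,P,X): not NE [P1→A gives 7>6; P2→R gives 7>3; P3→Z gives 5>0]
(C,P,Y): not NE [P2→Q gives 9>2]
(C,P,Z): not NE [P2→Q gives 4>3]
(C,Q,X): not NE [P1→A gives 7>2; P2→R gives 7>0; P3→Z gives 4>3]
(C,Q,Y): not NE [P3→Z gives 4>2]
(C,Q,Z): not NE [P1→B gives 8>6]
(C,R,X): not NE [P3→Y gives 8>5]
(C,R,Y): not NE [P1→B gives 4>3; P2→Q gives 9>0]
(C,R,Z): not NE [P1→B gives 7>2; P2→Q gives 4>0; P3→Y gives 8>2]

PSNE = {(A,Q,X)}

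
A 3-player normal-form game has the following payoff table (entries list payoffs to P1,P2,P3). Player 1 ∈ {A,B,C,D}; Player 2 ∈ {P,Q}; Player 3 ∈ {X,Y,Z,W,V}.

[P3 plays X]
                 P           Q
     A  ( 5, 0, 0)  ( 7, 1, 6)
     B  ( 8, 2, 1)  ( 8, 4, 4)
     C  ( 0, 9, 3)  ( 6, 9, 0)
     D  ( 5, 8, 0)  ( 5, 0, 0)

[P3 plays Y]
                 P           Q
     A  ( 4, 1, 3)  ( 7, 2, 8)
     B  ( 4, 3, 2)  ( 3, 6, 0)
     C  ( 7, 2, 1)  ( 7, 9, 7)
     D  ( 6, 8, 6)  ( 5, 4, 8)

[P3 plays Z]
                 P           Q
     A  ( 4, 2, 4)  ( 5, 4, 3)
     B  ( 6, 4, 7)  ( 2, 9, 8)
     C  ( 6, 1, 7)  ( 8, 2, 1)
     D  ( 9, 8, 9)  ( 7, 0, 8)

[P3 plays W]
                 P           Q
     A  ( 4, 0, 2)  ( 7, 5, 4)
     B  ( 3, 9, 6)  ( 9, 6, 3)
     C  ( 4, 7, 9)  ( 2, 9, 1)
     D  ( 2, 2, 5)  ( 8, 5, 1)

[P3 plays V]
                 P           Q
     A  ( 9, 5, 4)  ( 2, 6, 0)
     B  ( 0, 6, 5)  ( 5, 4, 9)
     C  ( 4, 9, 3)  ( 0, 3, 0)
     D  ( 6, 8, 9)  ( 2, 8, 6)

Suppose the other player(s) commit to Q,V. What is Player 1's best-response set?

P1 best: {B}

u_1(A vs Q,V) = 2
u_1(B vs Q,V) = 5
u_1(C vs Q,V) = 0
u_1(D vs Q,V) = 2
max payoff 5 at {B}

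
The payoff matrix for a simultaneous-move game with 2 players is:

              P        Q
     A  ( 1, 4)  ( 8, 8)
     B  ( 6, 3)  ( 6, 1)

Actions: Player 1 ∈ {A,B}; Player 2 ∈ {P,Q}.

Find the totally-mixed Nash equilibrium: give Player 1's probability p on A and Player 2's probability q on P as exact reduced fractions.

P1 indiff ⇒ q·1+(1-q)·8 = q·6+(1-q)·6 ⇒ q(-5) = (1-q)(-2) ⇒ q = 2/7
P2 indiff ⇒ p·4+(1-p)·3 = p·8+(1-p)·1 ⇒ p(-4) = (1-p)(-2) ⇒ p = 1/3

(p,q) = (1/3, 2/7)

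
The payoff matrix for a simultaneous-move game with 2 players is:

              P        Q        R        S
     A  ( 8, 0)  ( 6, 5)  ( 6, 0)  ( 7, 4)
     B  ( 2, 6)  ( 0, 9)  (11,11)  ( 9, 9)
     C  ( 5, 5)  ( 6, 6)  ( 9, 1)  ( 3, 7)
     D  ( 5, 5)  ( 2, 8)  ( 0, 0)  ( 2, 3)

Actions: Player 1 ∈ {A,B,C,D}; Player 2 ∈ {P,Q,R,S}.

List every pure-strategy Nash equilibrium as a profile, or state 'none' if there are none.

PSNE = {(A,Q), (B,R)}

(A,P): not NE [P2→Q gives 5>0]
(A,Q): NE
(A,R): not NE [P1→B gives 11>6; P2→Q gives 5>0]
(A,S): not NE [P1→B gives 9>7; P2→Q gives 5>4]
(B,P): not NE [P1→A gives 8>2; P2→R gives 11>6]
(B,Q): not NE [P1→C gives 6>0; P2→R gives 11>9]
(B,R): NE
(B,S): not NE [P2→R gives 11>9]
(C,P): not NE [P1→A gives 8>5; P2→S gives 7>5]
(C,Q): not NE [P2→S gives 7>6]
(C,R): not NE [P1→B gives 11>9; P2→S gives 7>1]
(C,S): not NE [P1→B gives 9>3]
(D,P): not NE [P1→A gives 8>5; P2→Q gives 8>5]
(D,Q): not NE [P1→C gives 6>2]
(D,R): not NE [P1→B gives 11>0; P2→Q gives 8>0]
(D,S): not NE [P1→B gives 9>2; P2→Q gives 8>3]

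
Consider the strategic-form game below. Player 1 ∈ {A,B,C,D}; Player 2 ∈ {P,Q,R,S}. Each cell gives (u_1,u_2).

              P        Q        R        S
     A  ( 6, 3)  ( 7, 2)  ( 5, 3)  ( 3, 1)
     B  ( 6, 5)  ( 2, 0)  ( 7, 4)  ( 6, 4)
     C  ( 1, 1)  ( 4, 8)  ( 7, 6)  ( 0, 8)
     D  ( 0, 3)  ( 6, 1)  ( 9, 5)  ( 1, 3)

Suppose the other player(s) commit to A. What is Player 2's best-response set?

u_2(P vs A) = 3
u_2(Q vs A) = 2
u_2(R vs A) = 3
u_2(S vs A) = 1
max payoff 3 at {P,R}

argmax u_2 = {P,R}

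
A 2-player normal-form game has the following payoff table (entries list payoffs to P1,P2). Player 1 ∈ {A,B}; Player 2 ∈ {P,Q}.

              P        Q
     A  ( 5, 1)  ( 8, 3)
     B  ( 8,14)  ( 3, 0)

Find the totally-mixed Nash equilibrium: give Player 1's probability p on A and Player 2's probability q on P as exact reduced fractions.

P1 indiff ⇒ q·5+(1-q)·8 = q·8+(1-q)·3 ⇒ q(-3) = (1-q)(-5) ⇒ q = 5/8
P2 indiff ⇒ p·1+(1-p)·14 = p·3+(1-p)·0 ⇒ p(-2) = (1-p)(-14) ⇒ p = 7/8

p=7/8, q=5/8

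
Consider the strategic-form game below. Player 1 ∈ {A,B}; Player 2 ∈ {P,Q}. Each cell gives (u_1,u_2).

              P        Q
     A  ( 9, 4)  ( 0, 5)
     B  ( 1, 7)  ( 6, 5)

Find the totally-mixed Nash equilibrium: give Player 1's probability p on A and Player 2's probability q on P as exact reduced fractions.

P1 indiff ⇒ q·9+(1-q)·0 = q·1+(1-q)·6 ⇒ q(8) = (1-q)(6) ⇒ q = 3/7
P2 indiff ⇒ p·4+(1-p)·7 = p·5+(1-p)·5 ⇒ p(-1) = (1-p)(-2) ⇒ p = 2/3

P1 mixes 2/3 on A; P2 mixes 3/7 on P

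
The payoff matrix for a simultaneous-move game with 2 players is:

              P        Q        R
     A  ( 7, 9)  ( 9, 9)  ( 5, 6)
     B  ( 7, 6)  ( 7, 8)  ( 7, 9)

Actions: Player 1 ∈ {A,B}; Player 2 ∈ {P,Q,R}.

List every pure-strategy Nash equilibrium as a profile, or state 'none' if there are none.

(A,P): NE
(A,Q): NE
(A,R): not NE [P1→B gives 7>5; P2→Q gives 9>6]
(B,P): not NE [P2→R gives 9>6]
(B,Q): not NE [P1→A gives 9>7; P2→R gives 9>8]
(B,R): NE

PSNE = {(A,P), (A,Q), (B,R)}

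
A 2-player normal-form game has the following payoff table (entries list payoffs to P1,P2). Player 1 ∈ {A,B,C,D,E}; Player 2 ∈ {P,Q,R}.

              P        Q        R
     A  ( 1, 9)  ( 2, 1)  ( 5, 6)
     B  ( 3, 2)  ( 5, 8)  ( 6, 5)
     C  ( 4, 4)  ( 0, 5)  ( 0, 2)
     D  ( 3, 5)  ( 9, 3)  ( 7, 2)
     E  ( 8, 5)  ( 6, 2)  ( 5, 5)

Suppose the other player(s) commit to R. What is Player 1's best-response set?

BR_1 = {D}

u_1(A vs R) = 5
u_1(B vs R) = 6
u_1(C vs R) = 0
u_1(D vs R) = 7
u_1(E vs R) = 5
max payoff 7 at {D}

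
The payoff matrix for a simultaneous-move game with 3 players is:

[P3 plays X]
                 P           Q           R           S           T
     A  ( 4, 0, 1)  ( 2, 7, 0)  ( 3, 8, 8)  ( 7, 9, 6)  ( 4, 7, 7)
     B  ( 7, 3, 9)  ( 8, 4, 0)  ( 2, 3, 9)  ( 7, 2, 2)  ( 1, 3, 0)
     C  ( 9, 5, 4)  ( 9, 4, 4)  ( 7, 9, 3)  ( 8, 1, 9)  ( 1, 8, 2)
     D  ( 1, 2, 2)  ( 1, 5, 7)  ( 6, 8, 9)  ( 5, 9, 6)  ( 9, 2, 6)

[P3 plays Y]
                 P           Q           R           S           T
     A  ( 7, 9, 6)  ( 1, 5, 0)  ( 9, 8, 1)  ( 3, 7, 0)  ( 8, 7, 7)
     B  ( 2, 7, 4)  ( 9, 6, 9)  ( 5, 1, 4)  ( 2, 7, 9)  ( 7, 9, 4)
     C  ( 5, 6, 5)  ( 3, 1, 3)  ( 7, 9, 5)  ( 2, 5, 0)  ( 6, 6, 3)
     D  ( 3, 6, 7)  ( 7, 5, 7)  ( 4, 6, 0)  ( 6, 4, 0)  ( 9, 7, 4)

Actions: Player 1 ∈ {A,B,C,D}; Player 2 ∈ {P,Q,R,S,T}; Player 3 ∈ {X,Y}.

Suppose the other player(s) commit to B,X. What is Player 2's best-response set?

u_2(P vs B,X) = 3
u_2(Q vs B,X) = 4
u_2(R vs B,X) = 3
u_2(S vs B,X) = 2
u_2(T vs B,X) = 3
max payoff 4 at {Q}

BR_2 = {Q}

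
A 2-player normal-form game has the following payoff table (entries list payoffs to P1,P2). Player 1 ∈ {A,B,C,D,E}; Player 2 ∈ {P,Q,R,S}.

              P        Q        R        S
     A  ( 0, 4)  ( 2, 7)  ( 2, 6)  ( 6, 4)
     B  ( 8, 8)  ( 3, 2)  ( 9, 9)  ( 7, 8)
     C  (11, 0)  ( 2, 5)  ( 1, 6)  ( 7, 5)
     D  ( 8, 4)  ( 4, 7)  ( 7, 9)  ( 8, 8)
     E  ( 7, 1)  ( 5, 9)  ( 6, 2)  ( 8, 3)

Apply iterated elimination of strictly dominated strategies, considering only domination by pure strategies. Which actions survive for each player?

IESDS → P1:{B,D,E} P2:{Q,R,S}

P1 drop A (B beats it: P:8>0 Q:3>2 R:9>2 S:7>6)
P2 drop P (R beats it: B:9>8 C:6>0 D:9>4 E:2>1)
P1 drop C (D beats it: Q:4>2 R:7>1 S:8>7)
P1→{B,D,E} P2→{Q,R,S}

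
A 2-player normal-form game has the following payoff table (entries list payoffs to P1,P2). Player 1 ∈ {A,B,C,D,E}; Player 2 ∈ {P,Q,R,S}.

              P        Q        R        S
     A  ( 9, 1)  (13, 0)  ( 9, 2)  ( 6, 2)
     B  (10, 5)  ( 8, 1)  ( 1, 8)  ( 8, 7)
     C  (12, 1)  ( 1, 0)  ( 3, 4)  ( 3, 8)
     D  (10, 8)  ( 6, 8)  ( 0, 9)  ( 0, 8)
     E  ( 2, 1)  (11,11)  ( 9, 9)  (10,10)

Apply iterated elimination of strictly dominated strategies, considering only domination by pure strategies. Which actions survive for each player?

P2 drop P (R beats it: A:2>1 B:8>5 C:4>1 D:9>8 E:9>1)
P1 drop B (E beats it: Q:11>8 R:9>1 S:10>8)
P1 drop C (A beats it: Q:13>1 R:9>3 S:6>3)
P1 drop D (A beats it: Q:13>6 R:9>0 S:6>0)
P1→{A,E} P2→{Q,R,S}

IESDS → P1:{A,E} P2:{Q,R,S}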